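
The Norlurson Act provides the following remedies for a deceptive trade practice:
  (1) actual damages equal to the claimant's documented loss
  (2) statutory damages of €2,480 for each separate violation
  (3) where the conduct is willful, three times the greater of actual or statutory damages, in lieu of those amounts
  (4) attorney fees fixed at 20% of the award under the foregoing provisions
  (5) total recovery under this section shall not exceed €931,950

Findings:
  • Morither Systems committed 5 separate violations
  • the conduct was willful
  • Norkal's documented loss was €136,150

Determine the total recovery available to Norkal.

Statutory damages: 5 × €2,480 = €12,400
Greater of actual damages (€136,150) or statutory damages (€12,400): €136,150
Trebled: 3 × €136,150 = €408,450
Attorney fees: 20% of €408,450 = €81,690
Total before cap: €408,450 + €81,690 = €490,140
Cap at €931,950: €490,140 is within the cap, no reduction.

€490,140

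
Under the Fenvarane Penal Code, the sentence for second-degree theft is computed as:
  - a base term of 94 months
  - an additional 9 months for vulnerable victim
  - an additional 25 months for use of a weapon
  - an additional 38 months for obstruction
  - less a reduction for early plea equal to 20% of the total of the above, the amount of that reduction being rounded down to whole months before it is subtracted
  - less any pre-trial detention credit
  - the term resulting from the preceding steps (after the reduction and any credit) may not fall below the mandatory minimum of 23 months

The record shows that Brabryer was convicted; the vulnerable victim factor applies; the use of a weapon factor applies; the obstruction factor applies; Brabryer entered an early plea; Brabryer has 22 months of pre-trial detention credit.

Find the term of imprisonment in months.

Vulnerable victim enhancement: +9 months
Use of a weapon enhancement: +25 months
Obstruction enhancement: +38 months
Adjusted term: 94 months + 9 months + 25 months + 38 months = 166 months
Early plea reduction: 20% of 166 months = 33 months (rounded down)
After reduction: 166 − 33 = 133 months
Less pre-trial detention credit: 133 months − 22 months = 111 months
Minimum 23 months: 111 months meets the minimum, no increase.

Sentence: 111 months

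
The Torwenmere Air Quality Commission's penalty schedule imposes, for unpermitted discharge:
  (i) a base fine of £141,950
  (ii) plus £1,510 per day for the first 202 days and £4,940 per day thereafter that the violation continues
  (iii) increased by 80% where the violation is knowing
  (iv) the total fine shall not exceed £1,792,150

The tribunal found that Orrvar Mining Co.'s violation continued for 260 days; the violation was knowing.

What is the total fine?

First 202 days: 202 × £1,510 = £305,020
Remaining days: (260 − 202) × £4,940 = £286,520
Per-day component: £305,020 + £286,520 = £591,540
Base plus per-day: £141,950 + £591,540 = £733,490
Enhancement: 80% of £733,490 = £586,792
Enhanced fine: £733,490 + £586,792 = £1,320,282
Cap at £1,792,150: £1,320,282 is within the cap, no reduction.

£1,320,282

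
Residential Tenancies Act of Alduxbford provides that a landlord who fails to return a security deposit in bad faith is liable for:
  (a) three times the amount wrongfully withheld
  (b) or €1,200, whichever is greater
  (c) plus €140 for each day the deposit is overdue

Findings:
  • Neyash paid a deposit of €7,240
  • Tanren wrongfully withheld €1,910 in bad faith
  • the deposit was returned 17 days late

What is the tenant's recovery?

€8,110

Trebled: 3 × €1,910 = €5,730
Minimum €1,200: €5,730 meets the minimum, no increase.
Late-return penalty: 17 × €140 = €2,380
Damages plus late penalty: €5,730 + €2,380 = €8,110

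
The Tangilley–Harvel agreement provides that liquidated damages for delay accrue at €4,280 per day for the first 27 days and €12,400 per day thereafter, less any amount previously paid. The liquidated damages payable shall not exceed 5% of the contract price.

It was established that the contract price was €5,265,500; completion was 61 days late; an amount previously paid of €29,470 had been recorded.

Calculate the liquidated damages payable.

First 27 days: 27 × €4,280 = €115,560
Remaining days: (61 − 27) × €12,400 = €421,600
Accrued per-day damages: €115,560 + €421,600 = €537,160
Less amount previously paid: €537,160 − €29,470 = €507,690
Cap: 5% of €5,265,500 = €263,275
Cap at €263,275: €507,690 exceeds the cap → €263,275

Liquidated damages: €263,275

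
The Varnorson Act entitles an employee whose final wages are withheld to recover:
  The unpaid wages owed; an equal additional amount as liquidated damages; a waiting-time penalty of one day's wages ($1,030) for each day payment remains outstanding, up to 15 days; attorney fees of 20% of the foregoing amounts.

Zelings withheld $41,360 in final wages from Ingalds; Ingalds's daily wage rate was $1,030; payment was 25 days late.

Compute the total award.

$117,804

Liquidated damages (equal amount): $41,360
Penalty days: min(25, 15) = 15
Waiting-time penalty: 15 × $1,030 = $15,450
Subtotal: $41,360 + $41,360 + $15,450 = $98,170
Attorney fees: 20% of $98,170 = $19,634
Total award: $98,170 + $19,634 = $117,804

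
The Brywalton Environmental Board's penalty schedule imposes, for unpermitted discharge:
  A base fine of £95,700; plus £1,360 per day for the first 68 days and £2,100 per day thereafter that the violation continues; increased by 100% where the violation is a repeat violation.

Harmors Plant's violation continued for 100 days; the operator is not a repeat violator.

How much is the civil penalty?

First 68 days: 68 × £1,360 = £92,480
Remaining days: (100 − 68) × £2,100 = £67,200
Per-day component: £92,480 + £67,200 = £159,680
Base plus per-day: £95,700 + £159,680 = £255,380
The operator is not a repeat violator: no 100% increase.

Civil penalty: £255,380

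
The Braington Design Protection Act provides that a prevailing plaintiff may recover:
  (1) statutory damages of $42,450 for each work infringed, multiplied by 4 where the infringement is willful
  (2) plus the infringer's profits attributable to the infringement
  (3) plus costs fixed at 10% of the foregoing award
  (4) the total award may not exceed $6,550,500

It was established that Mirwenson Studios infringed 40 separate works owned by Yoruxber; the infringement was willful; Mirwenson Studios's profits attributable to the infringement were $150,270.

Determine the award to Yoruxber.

$6,550,500

Statutory damages: 40 × $42,450 = $1,698,000
Multiplied by 4: 4 × $1,698,000 = $6,792,000
Combined award: $6,792,000 + $150,270 = $6,942,270
Costs: 10% of $6,942,270 = $694,227
Award plus costs: $6,942,270 + $694,227 = $7,636,497
Cap at $6,550,500: $7,636,497 exceeds the cap → $6,550,500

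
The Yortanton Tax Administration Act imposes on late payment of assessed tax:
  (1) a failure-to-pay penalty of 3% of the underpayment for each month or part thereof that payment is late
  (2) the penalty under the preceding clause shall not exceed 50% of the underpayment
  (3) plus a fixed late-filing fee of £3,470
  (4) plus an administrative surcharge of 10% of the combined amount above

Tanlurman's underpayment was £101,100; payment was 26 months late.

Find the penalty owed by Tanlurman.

Accrued rate: 3% × 26 = 78%, capped at 50% → 50%
Failure-to-pay penalty: 50% of £101,100 = £50,550
Penalty before surcharge: £50,550 + £3,470 = £54,020
Administrative surcharge: 10% of £54,020 = £5,402
Total penalty: £54,020 + £5,402 = £59,422

£59,422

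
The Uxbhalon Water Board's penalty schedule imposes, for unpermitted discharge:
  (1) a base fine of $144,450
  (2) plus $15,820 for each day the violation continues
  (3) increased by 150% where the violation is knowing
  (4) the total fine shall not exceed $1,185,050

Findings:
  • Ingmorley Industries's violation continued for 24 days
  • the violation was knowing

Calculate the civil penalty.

$1,185,050

Per-day component: 24 × $15,820 = $379,680
Base plus per-day: $144,450 + $379,680 = $524,130
Enhancement: 150% of $524,130 = $786,195
Enhanced fine: $524,130 + $786,195 = $1,310,325
Cap at $1,185,050: $1,310,325 exceeds the cap → $1,185,050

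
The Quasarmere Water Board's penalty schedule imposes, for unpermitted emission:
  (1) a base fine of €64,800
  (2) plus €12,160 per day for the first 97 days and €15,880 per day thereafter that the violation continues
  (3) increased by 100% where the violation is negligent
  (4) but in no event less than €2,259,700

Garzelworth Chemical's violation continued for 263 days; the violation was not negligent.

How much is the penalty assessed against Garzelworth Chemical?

€3,880,400

First 97 days: 97 × €12,160 = €1,179,520
Remaining days: (263 − 97) × €15,880 = €2,636,080
Per-day component: €1,179,520 + €2,636,080 = €3,815,600
Base plus per-day: €64,800 + €3,815,600 = €3,880,400
The violation was not negligent: no 100% increase.
Minimum €2,259,700: €3,880,400 meets the minimum, no increase.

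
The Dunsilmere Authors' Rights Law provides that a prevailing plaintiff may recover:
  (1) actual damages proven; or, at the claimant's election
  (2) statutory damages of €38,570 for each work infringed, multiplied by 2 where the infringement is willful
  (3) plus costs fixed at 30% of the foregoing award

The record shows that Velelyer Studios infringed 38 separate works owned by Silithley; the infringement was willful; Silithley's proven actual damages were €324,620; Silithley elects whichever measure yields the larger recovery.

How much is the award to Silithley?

Statutory damages: 38 × €38,570 = €1,465,660
Doubled: 2 × €1,465,660 = €2,931,320
Greater of actual damages (€324,620) or enhanced statutory damages (€2,931,320): €2,931,320
Costs: 30% of €2,931,320 = €879,396
Award plus costs: €2,931,320 + €879,396 = €3,810,716

€3,810,716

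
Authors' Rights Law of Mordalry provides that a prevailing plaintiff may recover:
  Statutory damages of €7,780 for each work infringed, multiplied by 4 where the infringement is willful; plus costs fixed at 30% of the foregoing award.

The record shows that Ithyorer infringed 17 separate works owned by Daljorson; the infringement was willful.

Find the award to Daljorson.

Statutory damages: 17 × €7,780 = €132,260
Multiplied by 4: 4 × €132,260 = €529,040
Costs: 30% of €529,040 = €158,712
Award plus costs: €529,040 + €158,712 = €687,752

€687,752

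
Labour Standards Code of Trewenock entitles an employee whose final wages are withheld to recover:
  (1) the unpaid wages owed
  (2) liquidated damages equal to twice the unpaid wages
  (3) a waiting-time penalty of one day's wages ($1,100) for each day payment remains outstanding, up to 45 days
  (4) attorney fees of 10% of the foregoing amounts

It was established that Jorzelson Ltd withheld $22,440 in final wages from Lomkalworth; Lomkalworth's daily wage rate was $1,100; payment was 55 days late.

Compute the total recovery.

Doubled: 2 × $22,440 = $44,880
Penalty days: min(55, 45) = 45
Waiting-time penalty: 45 × $1,100 = $49,500
Subtotal: $22,440 + $44,880 + $49,500 = $116,820
Attorney fees: 10% of $116,820 = $11,682
Total award: $116,820 + $11,682 = $128,502

$128,502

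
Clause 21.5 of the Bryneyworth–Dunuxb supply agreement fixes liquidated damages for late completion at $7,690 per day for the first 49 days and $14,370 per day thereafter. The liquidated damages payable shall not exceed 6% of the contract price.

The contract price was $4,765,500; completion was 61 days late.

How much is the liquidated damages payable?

First 49 days: 49 × $7,690 = $376,810
Remaining days: (61 − 49) × $14,370 = $172,440
Accrued per-day damages: $376,810 + $172,440 = $549,250
Cap: 6% of $4,765,500 = $285,930
Cap at $285,930: $549,250 exceeds the cap → $285,930

$285,930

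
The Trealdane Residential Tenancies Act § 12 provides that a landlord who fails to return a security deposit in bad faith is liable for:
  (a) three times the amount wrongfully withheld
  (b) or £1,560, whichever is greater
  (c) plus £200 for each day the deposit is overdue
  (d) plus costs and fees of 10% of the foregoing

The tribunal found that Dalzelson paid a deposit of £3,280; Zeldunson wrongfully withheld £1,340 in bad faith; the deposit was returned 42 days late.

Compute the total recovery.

£13,662

Trebled: 3 × £1,340 = £4,020
Minimum £1,560: £4,020 meets the minimum, no increase.
Late-return penalty: 42 × £200 = £8,400
Damages plus late penalty: £4,020 + £8,400 = £12,420
Costs and fees: 10% of £12,420 = £1,242
Total recovery: £12,420 + £1,242 = £13,662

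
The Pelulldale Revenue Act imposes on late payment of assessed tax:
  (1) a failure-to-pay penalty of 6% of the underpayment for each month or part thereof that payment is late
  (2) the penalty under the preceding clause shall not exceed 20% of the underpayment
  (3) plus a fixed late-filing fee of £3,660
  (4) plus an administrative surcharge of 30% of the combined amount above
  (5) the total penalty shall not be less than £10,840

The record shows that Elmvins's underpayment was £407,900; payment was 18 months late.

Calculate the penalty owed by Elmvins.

Accrued rate: 6% × 18 = 108%, capped at 20% → 20%
Failure-to-pay penalty: 20% of £407,900 = £81,580
Penalty before surcharge: £81,580 + £3,660 = £85,240
Administrative surcharge: 30% of £85,240 = £25,572
Total penalty: £85,240 + £25,572 = £110,812
Minimum £10,840: £110,812 meets the minimum, no increase.

Penalty: £110,812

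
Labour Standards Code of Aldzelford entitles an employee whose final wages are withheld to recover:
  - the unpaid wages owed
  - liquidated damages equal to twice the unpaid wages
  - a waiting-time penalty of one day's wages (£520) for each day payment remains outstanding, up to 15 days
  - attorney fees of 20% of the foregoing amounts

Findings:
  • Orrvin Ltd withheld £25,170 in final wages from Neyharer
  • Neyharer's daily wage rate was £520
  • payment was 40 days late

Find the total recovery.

Total award: £99,972

Doubled: 2 × £25,170 = £50,340
Penalty days: min(40, 15) = 15
Waiting-time penalty: 15 × £520 = £7,800
Subtotal: £25,170 + £50,340 + £7,800 = £83,310
Attorney fees: 20% of £83,310 = £16,662
Total award: £83,310 + £16,662 = £99,972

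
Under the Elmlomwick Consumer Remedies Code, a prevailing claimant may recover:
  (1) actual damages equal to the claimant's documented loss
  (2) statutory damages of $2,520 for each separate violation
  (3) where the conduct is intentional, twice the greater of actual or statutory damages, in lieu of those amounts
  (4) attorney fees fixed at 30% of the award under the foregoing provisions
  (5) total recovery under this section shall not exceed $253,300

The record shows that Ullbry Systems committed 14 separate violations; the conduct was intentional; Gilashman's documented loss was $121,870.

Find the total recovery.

Statutory damages: 14 × $2,520 = $35,280
Greater of actual damages ($121,870) or statutory damages ($35,280): $121,870
Doubled: 2 × $121,870 = $243,740
Attorney fees: 30% of $243,740 = $73,122
Total before cap: $243,740 + $73,122 = $316,862
Cap at $253,300: $316,862 exceeds the cap → $253,300

$253,300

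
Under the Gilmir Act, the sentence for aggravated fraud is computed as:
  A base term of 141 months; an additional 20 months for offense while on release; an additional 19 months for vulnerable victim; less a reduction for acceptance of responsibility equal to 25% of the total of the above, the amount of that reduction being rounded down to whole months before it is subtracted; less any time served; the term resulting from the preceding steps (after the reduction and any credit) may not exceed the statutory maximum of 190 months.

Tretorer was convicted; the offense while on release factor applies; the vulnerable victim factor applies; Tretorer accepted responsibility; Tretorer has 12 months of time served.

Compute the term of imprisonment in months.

Offense while on release enhancement: +20 months
Vulnerable victim enhancement: +19 months
Adjusted term: 141 months + 20 months + 19 months = 180 months
Acceptance of responsibility reduction: 25% of 180 months = 45 months (rounded down)
After reduction: 180 − 45 = 135 months
Less time served: 135 months − 12 months = 123 months
Cap at 190 months: 123 months is within the cap, no reduction.

Sentence: 123 months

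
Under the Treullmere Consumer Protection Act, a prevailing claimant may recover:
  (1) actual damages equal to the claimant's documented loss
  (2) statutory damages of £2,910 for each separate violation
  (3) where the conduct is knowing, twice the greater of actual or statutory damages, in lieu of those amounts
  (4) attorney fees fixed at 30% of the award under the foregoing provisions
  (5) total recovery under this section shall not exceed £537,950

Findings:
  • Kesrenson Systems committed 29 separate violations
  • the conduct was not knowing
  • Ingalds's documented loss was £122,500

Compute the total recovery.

Statutory damages: 29 × £2,910 = £84,390
Conduct not knowing: the in-lieu enhancement does not apply.
Actual plus statutory damages: £122,500 + £84,390 = £206,890
Attorney fees: 30% of £206,890 = £62,067
Total before cap: £206,890 + £62,067 = £268,957
Cap at £537,950: £268,957 is within the cap, no reduction.

Total recovery: £268,957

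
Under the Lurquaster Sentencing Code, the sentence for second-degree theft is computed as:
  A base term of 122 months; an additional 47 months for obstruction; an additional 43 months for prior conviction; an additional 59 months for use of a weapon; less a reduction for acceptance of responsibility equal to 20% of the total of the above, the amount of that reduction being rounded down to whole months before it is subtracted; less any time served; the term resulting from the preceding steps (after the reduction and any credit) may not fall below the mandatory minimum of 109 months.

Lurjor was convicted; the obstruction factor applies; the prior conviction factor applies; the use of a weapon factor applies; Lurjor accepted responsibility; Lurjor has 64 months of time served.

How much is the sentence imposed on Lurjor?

Sentence: 153 months

Obstruction enhancement: +47 months
Prior conviction enhancement: +43 months
Use of a weapon enhancement: +59 months
Adjusted term: 122 months + 47 months + 43 months + 59 months = 271 months
Acceptance of responsibility reduction: 20% of 271 months = 54 months (rounded down)
After reduction: 271 − 54 = 217 months
Less time served: 217 months − 64 months = 153 months
Minimum 109 months: 153 months meets the minimum, no increase.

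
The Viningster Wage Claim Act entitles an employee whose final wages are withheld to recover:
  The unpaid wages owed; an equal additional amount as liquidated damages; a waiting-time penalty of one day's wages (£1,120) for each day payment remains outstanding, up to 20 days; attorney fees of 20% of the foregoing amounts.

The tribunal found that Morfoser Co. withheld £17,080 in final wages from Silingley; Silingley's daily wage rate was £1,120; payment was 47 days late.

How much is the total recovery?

Liquidated damages (equal amount): £17,080
Penalty days: min(47, 20) = 20
Waiting-time penalty: 20 × £1,120 = £22,400
Subtotal: £17,080 + £17,080 + £22,400 = £56,560
Attorney fees: 20% of £56,560 = £11,312
Total award: £56,560 + £11,312 = £67,872

£67,872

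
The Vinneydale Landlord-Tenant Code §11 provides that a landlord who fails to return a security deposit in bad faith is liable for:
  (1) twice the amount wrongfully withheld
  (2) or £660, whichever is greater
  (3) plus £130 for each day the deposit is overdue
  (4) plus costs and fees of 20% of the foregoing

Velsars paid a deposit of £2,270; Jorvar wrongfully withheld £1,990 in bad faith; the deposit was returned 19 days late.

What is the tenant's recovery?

£7,740

Doubled: 2 × £1,990 = £3,980
Minimum £660: £3,980 meets the minimum, no increase.
Late-return penalty: 19 × £130 = £2,470
Damages plus late penalty: £3,980 + £2,470 = £6,450
Costs and fees: 20% of £6,450 = £1,290
Total recovery: £6,450 + £1,290 = £7,740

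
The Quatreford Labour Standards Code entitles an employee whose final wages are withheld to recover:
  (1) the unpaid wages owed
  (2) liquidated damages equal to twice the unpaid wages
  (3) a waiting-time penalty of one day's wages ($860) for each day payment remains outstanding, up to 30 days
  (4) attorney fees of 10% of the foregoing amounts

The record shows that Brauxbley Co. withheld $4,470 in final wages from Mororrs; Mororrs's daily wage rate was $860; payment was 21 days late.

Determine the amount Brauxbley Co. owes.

Doubled: 2 × $4,470 = $8,940
Penalty days: min(21, 30) = 21
Waiting-time penalty: 21 × $860 = $18,060
Subtotal: $4,470 + $8,940 + $18,060 = $31,470
Attorney fees: 10% of $31,470 = $3,147
Total award: $31,470 + $3,147 = $34,617

$34,617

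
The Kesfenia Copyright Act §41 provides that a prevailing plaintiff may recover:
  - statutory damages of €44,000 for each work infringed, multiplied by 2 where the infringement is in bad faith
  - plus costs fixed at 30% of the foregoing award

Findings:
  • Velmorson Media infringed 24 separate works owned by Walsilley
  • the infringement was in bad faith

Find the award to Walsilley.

Statutory damages: 24 × €44,000 = €1,056,000
Doubled: 2 × €1,056,000 = €2,112,000
Costs: 30% of €2,112,000 = €633,600
Award plus costs: €2,112,000 + €633,600 = €2,745,600

€2,745,600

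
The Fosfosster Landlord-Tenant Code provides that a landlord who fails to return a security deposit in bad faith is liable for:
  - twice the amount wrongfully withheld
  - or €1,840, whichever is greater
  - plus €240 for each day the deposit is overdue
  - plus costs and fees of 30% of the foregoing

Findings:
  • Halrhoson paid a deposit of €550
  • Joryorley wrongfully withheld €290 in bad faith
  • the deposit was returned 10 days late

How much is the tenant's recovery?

Doubled: 2 × €290 = €580
Minimum €1,840: €580 is below the minimum → €1,840
Late-return penalty: 10 × €240 = €2,400
Damages plus late penalty: €1,840 + €2,400 = €4,240
Costs and fees: 30% of €4,240 = €1,272
Total recovery: €4,240 + €1,272 = €5,512

€5,512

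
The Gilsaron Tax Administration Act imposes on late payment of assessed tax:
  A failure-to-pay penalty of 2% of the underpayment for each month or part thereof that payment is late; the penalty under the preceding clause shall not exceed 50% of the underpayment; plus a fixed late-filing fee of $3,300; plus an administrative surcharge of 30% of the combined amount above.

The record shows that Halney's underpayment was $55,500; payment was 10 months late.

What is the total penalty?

$18,720

Accrued rate: 2% × 10 = 20%, capped at 50% → 20%
Failure-to-pay penalty: 20% of $55,500 = $11,100
Penalty before surcharge: $11,100 + $3,300 = $14,400
Administrative surcharge: 30% of $14,400 = $4,320
Total penalty: $14,400 + $4,320 = $18,720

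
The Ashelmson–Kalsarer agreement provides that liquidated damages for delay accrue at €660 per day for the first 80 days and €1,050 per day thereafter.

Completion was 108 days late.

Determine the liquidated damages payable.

First 80 days: 80 × €660 = €52,800
Remaining days: (108 − 80) × €1,050 = €29,400
Accrued per-day damages: €52,800 + €29,400 = €82,200

Liquidated damages: €82,200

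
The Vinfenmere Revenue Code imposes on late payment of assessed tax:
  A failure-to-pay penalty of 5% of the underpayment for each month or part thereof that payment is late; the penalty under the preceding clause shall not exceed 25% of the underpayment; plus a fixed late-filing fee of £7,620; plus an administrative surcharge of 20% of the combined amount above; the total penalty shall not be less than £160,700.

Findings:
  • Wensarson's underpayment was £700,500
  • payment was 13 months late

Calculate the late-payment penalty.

Accrued rate: 5% × 13 = 65%, capped at 25% → 25%
Failure-to-pay penalty: 25% of £700,500 = £175,125
Penalty before surcharge: £175,125 + £7,620 = £182,745
Administrative surcharge: 20% of £182,745 = £36,549
Total penalty: £182,745 + £36,549 = £219,294
Minimum £160,700: £219,294 meets the minimum, no increase.

£219,294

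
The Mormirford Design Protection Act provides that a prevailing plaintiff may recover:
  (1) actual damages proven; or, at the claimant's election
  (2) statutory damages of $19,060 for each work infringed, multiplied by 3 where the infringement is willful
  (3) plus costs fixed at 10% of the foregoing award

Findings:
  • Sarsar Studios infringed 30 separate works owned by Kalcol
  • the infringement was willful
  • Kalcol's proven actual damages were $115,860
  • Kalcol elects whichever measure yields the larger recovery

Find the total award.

$1,886,940

Statutory damages: 30 × $19,060 = $571,800
Trebled: 3 × $571,800 = $1,715,400
Greater of actual damages ($115,860) or enhanced statutory damages ($1,715,400): $1,715,400
Costs: 10% of $1,715,400 = $171,540
Award plus costs: $1,715,400 + $171,540 = $1,886,940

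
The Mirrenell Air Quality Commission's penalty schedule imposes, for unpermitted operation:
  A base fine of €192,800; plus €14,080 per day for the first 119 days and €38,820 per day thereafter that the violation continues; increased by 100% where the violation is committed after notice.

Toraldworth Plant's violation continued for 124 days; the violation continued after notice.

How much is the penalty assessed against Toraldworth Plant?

First 119 days: 119 × €14,080 = €1,675,520
Remaining days: (124 − 119) × €38,820 = €194,100
Per-day component: €1,675,520 + €194,100 = €1,869,620
Base plus per-day: €192,800 + €1,869,620 = €2,062,420
Enhancement: 100% of €2,062,420 = €2,062,420
Enhanced fine: €2,062,420 + €2,062,420 = €4,124,840

€4,124,840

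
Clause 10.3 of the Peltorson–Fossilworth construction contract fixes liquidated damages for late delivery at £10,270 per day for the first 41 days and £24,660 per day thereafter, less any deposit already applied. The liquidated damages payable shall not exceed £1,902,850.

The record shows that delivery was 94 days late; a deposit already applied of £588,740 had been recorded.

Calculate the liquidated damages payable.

First 41 days: 41 × £10,270 = £421,070
Remaining days: (94 − 41) × £24,660 = £1,306,980
Accrued per-day damages: £421,070 + £1,306,980 = £1,728,050
Less deposit already applied: £1,728,050 − £588,740 = £1,139,310
Cap at £1,902,850: £1,139,310 is within the cap, no reduction.

£1,139,310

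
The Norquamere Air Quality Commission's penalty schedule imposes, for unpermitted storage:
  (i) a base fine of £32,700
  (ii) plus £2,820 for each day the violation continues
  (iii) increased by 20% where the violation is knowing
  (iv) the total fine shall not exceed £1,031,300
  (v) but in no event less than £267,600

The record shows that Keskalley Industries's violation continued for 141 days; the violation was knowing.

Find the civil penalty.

£516,384

Per-day component: 141 × £2,820 = £397,620
Base plus per-day: £32,700 + £397,620 = £430,320
Enhancement: 20% of £430,320 = £86,064
Enhanced fine: £430,320 + £86,064 = £516,384
Cap at £1,031,300: £516,384 is within the cap, no reduction.
Minimum £267,600: £516,384 meets the minimum, no increase.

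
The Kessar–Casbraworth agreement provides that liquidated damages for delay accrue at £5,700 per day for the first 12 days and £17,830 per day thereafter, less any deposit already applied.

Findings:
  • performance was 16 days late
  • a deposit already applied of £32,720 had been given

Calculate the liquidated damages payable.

First 12 days: 12 × £5,700 = £68,400
Remaining days: (16 − 12) × £17,830 = £71,320
Accrued per-day damages: £68,400 + £71,320 = £139,720
Less deposit already applied: £139,720 − £32,720 = £107,000

£107,000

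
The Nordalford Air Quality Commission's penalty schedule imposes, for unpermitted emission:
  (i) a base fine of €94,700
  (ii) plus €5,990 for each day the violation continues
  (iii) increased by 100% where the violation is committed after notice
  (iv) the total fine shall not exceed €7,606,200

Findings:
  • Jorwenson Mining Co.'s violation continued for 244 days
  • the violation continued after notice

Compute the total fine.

€3,112,520

Per-day component: 244 × €5,990 = €1,461,560
Base plus per-day: €94,700 + €1,461,560 = €1,556,260
Enhancement: 100% of €1,556,260 = €1,556,260
Enhanced fine: €1,556,260 + €1,556,260 = €3,112,520
Cap at €7,606,200: €3,112,520 is within the cap, no reduction.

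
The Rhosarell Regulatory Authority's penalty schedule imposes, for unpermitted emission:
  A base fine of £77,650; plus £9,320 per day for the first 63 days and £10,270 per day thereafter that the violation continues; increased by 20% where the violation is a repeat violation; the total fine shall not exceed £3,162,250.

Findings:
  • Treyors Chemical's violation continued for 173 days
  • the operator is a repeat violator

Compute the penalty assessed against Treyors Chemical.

£2,153,412

First 63 days: 63 × £9,320 = £587,160
Remaining days: (173 − 63) × £10,270 = £1,129,700
Per-day component: £587,160 + £1,129,700 = £1,716,860
Base plus per-day: £77,650 + £1,716,860 = £1,794,510
Enhancement: 20% of £1,794,510 = £358,902
Enhanced fine: £1,794,510 + £358,902 = £2,153,412
Cap at £3,162,250: £2,153,412 is within the cap, no reduction.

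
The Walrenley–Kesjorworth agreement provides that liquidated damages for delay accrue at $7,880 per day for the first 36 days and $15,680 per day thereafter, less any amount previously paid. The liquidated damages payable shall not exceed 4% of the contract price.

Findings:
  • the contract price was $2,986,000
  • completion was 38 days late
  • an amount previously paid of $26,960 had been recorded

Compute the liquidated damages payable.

Liquidated damages: $119,440

First 36 days: 36 × $7,880 = $283,680
Remaining days: (38 − 36) × $15,680 = $31,360
Accrued per-day damages: $283,680 + $31,360 = $315,040
Less amount previously paid: $315,040 − $26,960 = $288,080
Cap: 4% of $2,986,000 = $119,440
Cap at $119,440: $288,080 exceeds the cap → $119,440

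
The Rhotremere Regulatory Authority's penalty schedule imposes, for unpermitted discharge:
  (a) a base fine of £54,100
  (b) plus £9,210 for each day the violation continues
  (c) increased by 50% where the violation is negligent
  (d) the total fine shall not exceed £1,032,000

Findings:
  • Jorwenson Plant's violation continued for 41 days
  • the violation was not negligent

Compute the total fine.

£431,710

Per-day component: 41 × £9,210 = £377,610
Base plus per-day: £54,100 + £377,610 = £431,710
The violation was not negligent: no 50% increase.
Cap at £1,032,000: £431,710 is within the cap, no reduction.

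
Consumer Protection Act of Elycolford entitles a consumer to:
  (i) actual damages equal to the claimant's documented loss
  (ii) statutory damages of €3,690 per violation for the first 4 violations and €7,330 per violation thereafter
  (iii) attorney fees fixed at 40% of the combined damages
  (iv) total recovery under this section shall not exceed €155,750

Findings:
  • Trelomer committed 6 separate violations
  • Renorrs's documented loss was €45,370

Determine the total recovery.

€104,706

First 4 violations: 4 × €3,690 = €14,760
Remaining violations: (6 − 4) × €7,330 = €14,660
Statutory damages: €14,760 + €14,660 = €29,420
Combined damages: €45,370 + €29,420 = €74,790
Attorney fees: 40% of €74,790 = €29,916
Total before cap: €74,790 + €29,916 = €104,706
Cap at €155,750: €104,706 is within the cap, no reduction.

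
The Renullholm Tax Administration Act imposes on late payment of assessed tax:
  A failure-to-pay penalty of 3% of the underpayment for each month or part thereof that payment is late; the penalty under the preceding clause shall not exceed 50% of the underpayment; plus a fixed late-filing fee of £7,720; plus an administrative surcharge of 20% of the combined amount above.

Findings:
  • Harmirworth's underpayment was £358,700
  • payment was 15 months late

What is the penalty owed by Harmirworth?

£202,962

Accrued rate: 3% × 15 = 45%, capped at 50% → 45%
Failure-to-pay penalty: 45% of £358,700 = £161,415
Penalty before surcharge: £161,415 + £7,720 = £169,135
Administrative surcharge: 20% of £169,135 = £33,827
Total penalty: £169,135 + £33,827 = £202,962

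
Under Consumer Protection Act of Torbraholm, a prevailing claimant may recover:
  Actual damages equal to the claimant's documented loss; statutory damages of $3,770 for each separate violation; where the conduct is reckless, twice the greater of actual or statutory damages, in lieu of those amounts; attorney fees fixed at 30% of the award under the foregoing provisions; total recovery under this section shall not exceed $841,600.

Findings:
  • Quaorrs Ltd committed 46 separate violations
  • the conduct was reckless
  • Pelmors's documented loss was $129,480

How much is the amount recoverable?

Total recovery: $450,892

Statutory damages: 46 × $3,770 = $173,420
Greater of actual damages ($129,480) or statutory damages ($173,420): $173,420
Doubled: 2 × $173,420 = $346,840
Attorney fees: 30% of $346,840 = $104,052
Total before cap: $346,840 + $104,052 = $450,892
Cap at $841,600: $450,892 is within the cap, no reduction.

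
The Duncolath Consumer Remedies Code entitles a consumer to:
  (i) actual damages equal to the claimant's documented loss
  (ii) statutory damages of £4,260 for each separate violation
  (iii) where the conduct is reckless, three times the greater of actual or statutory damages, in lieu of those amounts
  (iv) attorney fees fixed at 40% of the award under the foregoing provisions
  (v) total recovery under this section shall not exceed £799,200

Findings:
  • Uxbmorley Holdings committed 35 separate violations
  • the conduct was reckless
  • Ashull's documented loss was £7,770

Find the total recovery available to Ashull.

Statutory damages: 35 × £4,260 = £149,100
Greater of actual damages (£7,770) or statutory damages (£149,100): £149,100
Trebled: 3 × £149,100 = £447,300
Attorney fees: 40% of £447,300 = £178,920
Total before cap: £447,300 + £178,920 = £626,220
Cap at £799,200: £626,220 is within the cap, no reduction.

£626,220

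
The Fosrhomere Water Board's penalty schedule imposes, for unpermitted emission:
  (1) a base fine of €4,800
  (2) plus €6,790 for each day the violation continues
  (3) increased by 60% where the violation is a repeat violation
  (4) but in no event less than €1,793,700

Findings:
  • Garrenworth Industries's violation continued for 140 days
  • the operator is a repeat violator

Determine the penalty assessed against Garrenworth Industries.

€1,793,700

Per-day component: 140 × €6,790 = €950,600
Base plus per-day: €4,800 + €950,600 = €955,400
Enhancement: 60% of €955,400 = €573,240
Enhanced fine: €955,400 + €573,240 = €1,528,640
Minimum €1,793,700: €1,528,640 is below the minimum → €1,793,700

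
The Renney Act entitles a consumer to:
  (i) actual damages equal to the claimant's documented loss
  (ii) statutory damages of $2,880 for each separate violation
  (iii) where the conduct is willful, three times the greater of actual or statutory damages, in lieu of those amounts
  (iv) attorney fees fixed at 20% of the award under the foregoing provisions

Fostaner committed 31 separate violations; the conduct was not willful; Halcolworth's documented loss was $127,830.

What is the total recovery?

Statutory damages: 31 × $2,880 = $89,280
Conduct not willful: the in-lieu enhancement does not apply.
Actual plus statutory damages: $127,830 + $89,280 = $217,110
Attorney fees: 20% of $217,110 = $43,422
Total recovery: $217,110 + $43,422 = $260,532

$260,532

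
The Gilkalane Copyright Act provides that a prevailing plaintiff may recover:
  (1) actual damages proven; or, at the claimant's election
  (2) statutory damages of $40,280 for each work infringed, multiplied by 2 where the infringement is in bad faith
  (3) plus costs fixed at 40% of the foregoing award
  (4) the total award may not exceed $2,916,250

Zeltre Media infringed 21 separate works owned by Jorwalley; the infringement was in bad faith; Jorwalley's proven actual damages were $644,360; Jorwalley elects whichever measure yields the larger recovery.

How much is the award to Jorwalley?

Statutory damages: 21 × $40,280 = $845,880
Doubled: 2 × $845,880 = $1,691,760
Greater of actual damages ($644,360) or enhanced statutory damages ($1,691,760): $1,691,760
Costs: 40% of $1,691,760 = $676,704
Award plus costs: $1,691,760 + $676,704 = $2,368,464
Cap at $2,916,250: $2,368,464 is within the cap, no reduction.

$2,368,464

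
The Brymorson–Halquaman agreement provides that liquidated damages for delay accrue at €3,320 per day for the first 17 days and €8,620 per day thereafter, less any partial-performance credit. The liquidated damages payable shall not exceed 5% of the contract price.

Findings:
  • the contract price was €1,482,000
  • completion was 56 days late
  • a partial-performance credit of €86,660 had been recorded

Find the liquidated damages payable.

First 17 days: 17 × €3,320 = €56,440
Remaining days: (56 − 17) × €8,620 = €336,180
Accrued per-day damages: €56,440 + €336,180 = €392,620
Less partial-performance credit: €392,620 − €86,660 = €305,960
Cap: 5% of €1,482,000 = €74,100
Cap at €74,100: €305,960 exceeds the cap → €74,100

Liquidated damages: €74,100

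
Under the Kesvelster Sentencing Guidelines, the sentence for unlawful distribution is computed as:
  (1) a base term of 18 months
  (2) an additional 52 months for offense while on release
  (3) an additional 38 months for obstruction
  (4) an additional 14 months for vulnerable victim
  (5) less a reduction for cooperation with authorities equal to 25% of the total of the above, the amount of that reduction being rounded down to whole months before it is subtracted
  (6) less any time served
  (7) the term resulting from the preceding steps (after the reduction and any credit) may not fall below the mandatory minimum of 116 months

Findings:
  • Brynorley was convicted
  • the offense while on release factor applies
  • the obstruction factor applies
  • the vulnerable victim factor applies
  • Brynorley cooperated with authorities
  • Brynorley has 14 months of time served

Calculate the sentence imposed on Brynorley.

116 months

Offense while on release enhancement: +52 months
Obstruction enhancement: +38 months
Vulnerable victim enhancement: +14 months
Adjusted term: 18 months + 52 months + 38 months + 14 months = 122 months
Cooperation with authorities reduction: 25% of 122 months = 30 months (rounded down)
After reduction: 122 − 30 = 92 months
Less time served: 92 months − 14 months = 78 months
Minimum 116 months: 78 months is below the minimum → 116 months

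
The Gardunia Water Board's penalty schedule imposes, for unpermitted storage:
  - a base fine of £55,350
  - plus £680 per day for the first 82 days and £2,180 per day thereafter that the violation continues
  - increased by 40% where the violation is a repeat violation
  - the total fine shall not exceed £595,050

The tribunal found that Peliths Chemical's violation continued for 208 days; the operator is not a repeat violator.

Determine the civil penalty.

First 82 days: 82 × £680 = £55,760
Remaining days: (208 − 82) × £2,180 = £274,680
Per-day component: £55,760 + £274,680 = £330,440
Base plus per-day: £55,350 + £330,440 = £385,790
The operator is not a repeat violator: no 40% increase.
Cap at £595,050: £385,790 is within the cap, no reduction.

£385,790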